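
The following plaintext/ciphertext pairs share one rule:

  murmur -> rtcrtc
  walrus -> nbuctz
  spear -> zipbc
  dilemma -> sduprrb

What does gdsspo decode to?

m(12)→r(17) and u(20)→t(19) fit y≡23x+1 (mod 26); the inverse of 23 mod 26 is 17. Treating letters as 0–25, the rule is x ↦ 23x + 1 (mod 26).
Undoing it on gdsspo: g(6)→17·(6−1)≡7=h; d(3)→17·(3−1)≡8=i; s(18)→17·(18−1)≡3=d; s(18)→17·(18−1)≡3=d; p(15)→17·(15−1)≡4=e; o(14)→17·(14−1)≡13=n (all mod 26).

hidden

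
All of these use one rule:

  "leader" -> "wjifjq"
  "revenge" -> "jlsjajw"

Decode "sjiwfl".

The output letters match the input read backwards, each shifted +5: leader reversed is redael. Read the word backwards and shift each letter +5.
Decoding sjiwfl: shift back: s−5=n, j−5=e, i−5=d, w−5=r, f−5=a, l−5=g → nedrag; then reverse → garden.

garden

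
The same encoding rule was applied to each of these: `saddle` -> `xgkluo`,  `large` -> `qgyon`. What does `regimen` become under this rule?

wknqvoy

In saddle: s→x is +5, a→g is +6, d→k is +7, d→l is +8 — the shift increases by 1 each position. Letter i (0-indexed) is shifted by i+5, so successive shifts are 5, 6, 7, ….
Applying it to regimen: r+5=w, e+6=k, g+7=n, i+8=q, m+9=v, e+10=o, n+11=y.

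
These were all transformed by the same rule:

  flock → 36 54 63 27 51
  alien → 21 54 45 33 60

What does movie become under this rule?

With a=1..z=26, the number is 3·pos + 18.
For movie: m=13→57, o=15→63, v=22→84, i=9→45, e=5→33.

57 63 84 45 33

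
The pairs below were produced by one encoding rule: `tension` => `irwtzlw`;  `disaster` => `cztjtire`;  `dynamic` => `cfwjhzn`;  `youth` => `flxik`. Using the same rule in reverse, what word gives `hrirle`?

meteor

t(19)→i(8) and e(4)→r(17) fit y≡15x+9 (mod 26); the inverse of 15 mod 26 is 7. Treating letters as 0–25, the rule is x ↦ 15x + 9 (mod 26).
Undoing it on hrirle: h(7)→7·(7−9)≡12=m; r(17)→7·(17−9)≡4=e; i(8)→7·(8−9)≡19=t; r(17)→7·(17−9)≡4=e; l(11)→7·(11−9)≡14=o; e(4)→7·(4−9)≡17=r (all mod 26).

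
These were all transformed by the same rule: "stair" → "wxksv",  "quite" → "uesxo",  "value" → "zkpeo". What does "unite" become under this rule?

ersxo

The shift depends on letter class: consonant s→w is +4, but vowel a→k is +10. Two shifts are in play — +10 for a/e/i/o/u, +4 for every other letter.
On unite: u(vowel)+10=e, n(cons)+4=r, i(vowel)+10=s, t(cons)+4=x, e(vowel)+10=o.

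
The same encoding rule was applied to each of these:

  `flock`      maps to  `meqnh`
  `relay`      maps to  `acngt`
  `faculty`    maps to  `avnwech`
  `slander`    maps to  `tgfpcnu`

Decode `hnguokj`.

Read the word backwards and shift each letter +2.
Undoing it on hnguokj: shift back: h−2=f, n−2=l, g−2=e, u−2=s, o−2=m, k−2=i, j−2=h → flesmih; then reverse → himself.

himself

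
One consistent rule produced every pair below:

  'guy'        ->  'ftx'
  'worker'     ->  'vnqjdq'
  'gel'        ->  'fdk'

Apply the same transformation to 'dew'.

Compare letters: g→f is +25, u→t is +25, y→x is +25 — a constant shift. It's a constant shift of +25 (ROT25).
Applying it to dew: d+25=c, e+25=d, w+25=v.

cdv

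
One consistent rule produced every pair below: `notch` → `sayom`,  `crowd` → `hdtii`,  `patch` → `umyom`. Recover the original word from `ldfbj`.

grape

Shifts by position in notch: pos 0: n→s (+5), pos 1: o→a (+12), pos 2: t→y (+5), pos 3: c→o (+12) — repeating every 2. The shifts repeat in a cycle of length 2: positions 0,1,… shift by +5, +12, then the pattern repeats.
Reversing it on ldfbj: l−5=g, d−12=r, f−5=a, b−12=p, j−5=e.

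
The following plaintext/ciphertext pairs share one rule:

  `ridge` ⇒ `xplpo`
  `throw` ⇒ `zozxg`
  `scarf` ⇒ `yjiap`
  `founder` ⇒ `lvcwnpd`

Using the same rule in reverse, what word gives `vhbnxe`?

patent

In ridge: r→x is +6, i→p is +7, d→l is +8, g→p is +9 — the shift increases by 1 each position. The shift increases by 1 at each position, starting from +6: 6, 7, 8, ….
Undoing it on vhbnxe: v−6=p, h−7=a, b−8=t, n−9=e, x−10=n, e−11=t.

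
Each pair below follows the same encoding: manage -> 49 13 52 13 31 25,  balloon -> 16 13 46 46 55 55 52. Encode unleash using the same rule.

73 52 46 25 13 67 34

m(#13)→49 and a(#1)→13: differences scale by 3, so n = 3·pos + 10. The formula is n = 3×(alphabet index, a=1) + 10.
On unleash: u=21→73, n=14→52, l=12→46, e=5→25, a=1→13, s=19→67, h=8→34.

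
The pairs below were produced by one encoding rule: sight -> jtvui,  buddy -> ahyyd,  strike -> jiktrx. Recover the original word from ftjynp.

s(18)→j(9) and i(8)→t(19) fit y≡25x+1 (mod 26); the inverse of 25 mod 26 is 25. Each letter's alphabet position (a=0..z=25) is mapped through 25·x+1 mod 26 — an affine cipher.
Decoding ftjynp: f(5)→25·(5−1)≡22=w; t(19)→25·(19−1)≡8=i; j(9)→25·(9−1)≡18=s; y(24)→25·(24−1)≡3=d; n(13)→25·(13−1)≡14=o; p(15)→25·(15−1)≡12=m (all mod 26).

wisdom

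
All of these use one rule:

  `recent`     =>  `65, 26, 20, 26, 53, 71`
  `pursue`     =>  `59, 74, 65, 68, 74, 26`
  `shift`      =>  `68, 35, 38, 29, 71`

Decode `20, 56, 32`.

r(#18)→65 and e(#5)→26: differences scale by 3, so n = 3·pos + 11. Each letter becomes 3×(its alphabet position, a=1..z=26) + 11.
Undoing it on 20, 56, 32: 20→(20−11)÷3=3=c, 56→(56−11)÷3=15=o, 32→(32−11)÷3=7=g.

cog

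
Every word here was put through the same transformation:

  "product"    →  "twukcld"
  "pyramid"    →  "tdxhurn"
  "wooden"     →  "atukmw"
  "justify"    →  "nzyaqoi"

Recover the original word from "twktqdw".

In product: p→t is +4, r→w is +5, o→u is +6, d→k is +7 — the shift increases by 1 each position. The shift increases by 1 at each position, starting from +4: 4, 5, 6, ….
Undoing it on twktqdw: t−4=p, w−5=r, k−6=e, t−7=m, q−8=i, d−9=u, w−10=m.

premium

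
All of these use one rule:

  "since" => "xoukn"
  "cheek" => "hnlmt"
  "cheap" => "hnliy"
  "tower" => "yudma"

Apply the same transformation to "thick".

In since: s→x is +5, i→o is +6, n→u is +7, c→k is +8 — the shift increases by 1 each position. Each letter shifts forward by (position + 5), i.e. 5, 6, 7, … — the shift grows by one for each successive letter.
On thick: t+5=y, h+6=n, i+7=p, c+8=k, k+9=t.

ynpkt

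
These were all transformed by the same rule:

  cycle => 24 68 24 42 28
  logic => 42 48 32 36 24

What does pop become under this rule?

50 48 50

With a=1..z=26, the number is 2·pos + 18.
On pop: p=16→50, o=15→48, p=16→50.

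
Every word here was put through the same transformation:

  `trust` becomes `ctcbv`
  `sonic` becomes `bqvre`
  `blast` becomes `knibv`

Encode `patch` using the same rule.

ycblj

Shifts by position in trust: pos 0: t→c (+9), pos 1: r→t (+2), pos 2: u→c (+8), pos 3: s→b (+9), pos 4: t→v (+2) — repeating every 3. The shifts repeat in a cycle of length 3: positions 0,1,… shift by +9, +2, +8, then the pattern repeats.
On patch: p+9=y, a+2=c, t+8=b, c+9=l, h+2=j.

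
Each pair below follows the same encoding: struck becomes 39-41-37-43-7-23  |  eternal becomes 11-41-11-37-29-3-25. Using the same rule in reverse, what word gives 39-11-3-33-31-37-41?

s(#19)→39 and t(#20)→41: differences scale by 2, so n = 2·pos + 1. Each letter becomes 2×(its alphabet position, a=1..z=26) + 1.
Undoing it on 39-11-3-33-31-37-41: 39→(39−1)÷2=19=s, 11→(11−1)÷2=5=e, 3→(3−1)÷2=1=a, 33→(33−1)÷2=16=p, 31→(31−1)÷2=15=o, 37→(37−1)÷2=18=r, 41→(41−1)÷2=20=t.

seaport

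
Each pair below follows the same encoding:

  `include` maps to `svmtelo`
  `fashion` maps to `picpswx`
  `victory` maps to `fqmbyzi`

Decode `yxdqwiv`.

Shifts by position in include: pos 0: i→s (+10), pos 1: n→v (+8), pos 2: c→m (+10), pos 3: l→t (+8) — repeating every 2. The shifts repeat in a cycle of length 2: positions 0,1,… shift by +10, +8, then the pattern repeats.
Decoding yxdqwiv: y−10=o, x−8=p, d−10=t, q−8=i, w−10=m, i−8=a, v−10=l.

optimal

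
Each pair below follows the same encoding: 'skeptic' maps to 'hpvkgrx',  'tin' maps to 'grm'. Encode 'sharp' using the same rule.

hszik

Each pair mirrors across the alphabet (s↔h, k↔p, e↔v): positions sum to 25. Each letter is replaced by its mirror in the alphabet: a↔z, b↔y, c↔x, and so on (the Atbash cipher).
Applying it to sharp: s↔h, h↔s, a↔z, r↔i, p↔k.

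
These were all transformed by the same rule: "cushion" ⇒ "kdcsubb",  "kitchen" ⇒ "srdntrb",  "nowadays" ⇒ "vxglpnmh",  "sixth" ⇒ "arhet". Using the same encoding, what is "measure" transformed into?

The shift increases by 1 at each position, starting from +8: 8, 9, 10, ….
On measure: m+8=u, e+9=n, a+10=k, s+11=d, u+12=g, r+13=e, e+14=s.

unkdges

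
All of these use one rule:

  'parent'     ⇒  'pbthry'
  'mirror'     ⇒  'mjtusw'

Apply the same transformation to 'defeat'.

dfhhey

In parent: p→p is +0, a→b is +1, r→t is +2, e→h is +3 — the shift increases by 1 each position. Letter i (0-indexed) is shifted by i+0, so successive shifts are 0, 1, 2, ….
For defeat: d+0=d, e+1=f, f+2=h, e+3=h, a+4=e, t+5=y.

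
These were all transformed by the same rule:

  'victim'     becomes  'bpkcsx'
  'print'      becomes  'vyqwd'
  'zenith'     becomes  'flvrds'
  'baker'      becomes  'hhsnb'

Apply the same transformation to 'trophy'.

In victim: v→b is +6, i→p is +7, c→k is +8, t→c is +9 — the shift increases by 1 each position. Letter i (0-indexed) is shifted by i+6, so successive shifts are 6, 7, 8, ….
Applying it to trophy: t+6=z, r+7=y, o+8=w, p+9=y, h+10=r, y+11=j.

zywyrj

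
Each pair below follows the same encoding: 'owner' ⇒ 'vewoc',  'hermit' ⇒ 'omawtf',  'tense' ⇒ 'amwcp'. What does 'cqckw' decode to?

In owner: o→v is +7, w→e is +8, n→w is +9, e→o is +10 — the shift increases by 1 each position. Each letter shifts forward by (position + 7), i.e. 7, 8, 9, … — the shift grows by one for each successive letter.
Undoing it on cqckw: c−7=v, q−8=i, c−9=t, k−10=a, w−11=l.

vital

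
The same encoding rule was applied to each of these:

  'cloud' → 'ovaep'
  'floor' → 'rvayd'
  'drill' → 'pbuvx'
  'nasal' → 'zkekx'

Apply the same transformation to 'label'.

xknox

A repeating key of period 2 is used — shifts +12, +10 over and over.
Applying it to label: l+12=x, a+10=k, b+12=n, e+10=o, l+12=x.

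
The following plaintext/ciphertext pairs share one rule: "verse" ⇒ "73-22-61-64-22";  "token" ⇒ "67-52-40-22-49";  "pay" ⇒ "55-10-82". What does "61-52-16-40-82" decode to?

rocky

With a=1..z=26, the number is 3·pos + 7.
Reversing it on 61-52-16-40-82: 61→(61−7)÷3=18=r, 52→(52−7)÷3=15=o, 16→(16−7)÷3=3=c, 40→(40−7)÷3=11=k, 82→(82−7)÷3=25=y.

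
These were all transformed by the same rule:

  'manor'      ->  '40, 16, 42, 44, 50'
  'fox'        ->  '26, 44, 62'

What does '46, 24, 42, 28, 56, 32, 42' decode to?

m(#13)→40 and a(#1)→16: differences scale by 2, so n = 2·pos + 14. The formula is n = 2×(alphabet index, a=1) + 14.
Reversing it on 46, 24, 42, 28, 56, 32, 42: 46→(46−14)÷2=16=p, 24→(24−14)÷2=5=e, 42→(42−14)÷2=14=n, 28→(28−14)÷2=7=g, 56→(56−14)÷2=21=u, 32→(32−14)÷2=9=i, 42→(42−14)÷2=14=n.

penguin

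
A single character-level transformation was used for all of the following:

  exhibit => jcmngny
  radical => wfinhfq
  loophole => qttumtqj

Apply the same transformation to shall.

xmfqq

Each letter is shifted forward by 5 in the alphabet (a Caesar shift of +5).
For shall: s+5=x, h+5=m, a+5=f, l+5=q, l+5=q.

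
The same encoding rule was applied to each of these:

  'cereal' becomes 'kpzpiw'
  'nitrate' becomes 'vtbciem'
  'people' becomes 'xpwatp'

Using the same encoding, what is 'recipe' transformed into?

The shifts repeat in a cycle of length 2: positions 0,1,… shift by +8, +11, then the pattern repeats.
Applying it to recipe: r+8=z, e+11=p, c+8=k, i+11=t, p+8=x, e+11=p.

zpktxp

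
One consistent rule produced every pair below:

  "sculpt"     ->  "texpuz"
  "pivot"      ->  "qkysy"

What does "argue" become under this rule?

btjyj

In sculpt: s→t is +1, c→e is +2, u→x is +3, l→p is +4 — the shift increases by 1 each position. Each letter shifts forward by (position + 1), i.e. 1, 2, 3, … — the shift grows by one for each successive letter.
Applying it to argue: a+1=b, r+2=t, g+3=j, u+4=y, e+5=j.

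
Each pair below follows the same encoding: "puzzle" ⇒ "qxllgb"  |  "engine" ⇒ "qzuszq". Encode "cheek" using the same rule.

wqqto

The output letters match the input read backwards, each shifted +12: puzzle reversed is elzzup. Read the word backwards and shift each letter +12.
Applying it to cheek: reverse → keehc; then shift: k+12=w, e+12=q, e+12=q, h+12=t, c+12=o.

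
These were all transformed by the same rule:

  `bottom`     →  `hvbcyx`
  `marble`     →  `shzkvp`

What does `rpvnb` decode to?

In bottom: b→h is +6, o→v is +7, t→b is +8, t→c is +9 — the shift increases by 1 each position. The shift increases by 1 at each position, starting from +6: 6, 7, 8, ….
Decoding rpvnb: r−6=l, p−7=i, v−8=n, n−9=e, b−10=r.

liner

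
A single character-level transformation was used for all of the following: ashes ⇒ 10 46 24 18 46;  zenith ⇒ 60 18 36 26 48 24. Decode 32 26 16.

lid

a(#1)→10 and s(#19)→46: differences scale by 2, so n = 2·pos + 8. Each letter becomes 2×(its alphabet position, a=1..z=26) + 8.
Decoding 32 26 16: 32→(32−8)÷2=12=l, 26→(26−8)÷2=9=i, 16→(16−8)÷2=4=d.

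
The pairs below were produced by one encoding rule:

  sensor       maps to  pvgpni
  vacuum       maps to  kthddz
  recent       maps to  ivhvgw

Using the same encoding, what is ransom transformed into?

itgpnz

This is an affine cipher: with a=0,…,z=25, each position x becomes (7x+19) mod 26.
For ransom: r(17)→7·17+19≡8=i; a(0)→7·0+19≡19=t; n(13)→7·13+19≡6=g; s(18)→7·18+19≡15=p; o(14)→7·14+19≡13=n; m(12)→7·12+19≡25=z (all mod 26).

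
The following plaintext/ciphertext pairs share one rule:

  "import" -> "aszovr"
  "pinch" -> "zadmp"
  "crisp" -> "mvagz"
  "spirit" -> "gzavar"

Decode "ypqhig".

Treating letters as 0–25, the rule is x ↦ 11x + 16 (mod 26).
Undoing it on ypqhig: y(24)→19·(24−16)≡22=w; p(15)→19·(15−16)≡7=h; q(16)→19·(16−16)≡0=a; h(7)→19·(7−16)≡11=l; i(8)→19·(8−16)≡4=e; g(6)→19·(6−16)≡18=s (all mod 26).

whales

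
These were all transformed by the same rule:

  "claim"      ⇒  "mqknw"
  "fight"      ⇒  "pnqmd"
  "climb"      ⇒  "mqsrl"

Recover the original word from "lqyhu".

block

Shifts by position in claim: pos 0: c→m (+10), pos 1: l→q (+5), pos 2: a→k (+10), pos 3: i→n (+5) — repeating every 2. The shifts repeat in a cycle of length 2: positions 0,1,… shift by +10, +5, then the pattern repeats.
Decoding lqyhu: l−10=b, q−5=l, y−10=o, h−5=c, u−10=k.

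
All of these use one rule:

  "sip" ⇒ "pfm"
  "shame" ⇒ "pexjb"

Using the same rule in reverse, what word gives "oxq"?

rat

This is a Caesar cipher with shift 23.
Undoing it on oxq: o−23=r, x−23=a, q−23=t.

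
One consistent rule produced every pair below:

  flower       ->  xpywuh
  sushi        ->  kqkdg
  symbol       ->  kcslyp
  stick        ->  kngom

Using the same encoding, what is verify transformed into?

f(5)→x(23) and l(11)→p(15) fit y≡3x+8 (mod 26); the inverse of 3 mod 26 is 9. Treating letters as 0–25, the rule is x ↦ 3x + 8 (mod 26).
For verify: v(21)→3·21+8≡19=t; e(4)→3·4+8≡20=u; r(17)→3·17+8≡7=h; i(8)→3·8+8≡6=g; f(5)→3·5+8≡23=x; y(24)→3·24+8≡2=c (all mod 26).

tuhgxc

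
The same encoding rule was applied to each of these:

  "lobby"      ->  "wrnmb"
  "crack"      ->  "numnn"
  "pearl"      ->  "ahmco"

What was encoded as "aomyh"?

plane

Shifts by position in lobby: pos 0: l→w (+11), pos 1: o→r (+3), pos 2: b→n (+12), pos 3: b→m (+11), pos 4: y→b (+3) — repeating every 3. The shifts repeat in a cycle of length 3: positions 0,1,… shift by +11, +3, +12, then the pattern repeats.
Undoing it on aomyh: a−11=p, o−3=l, m−12=a, y−11=n, h−3=e.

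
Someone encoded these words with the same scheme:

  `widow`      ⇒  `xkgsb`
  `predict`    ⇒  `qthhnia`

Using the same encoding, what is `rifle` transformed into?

skipj

In widow: w→x is +1, i→k is +2, d→g is +3, o→s is +4 — the shift increases by 1 each position. The shift increases by 1 at each position, starting from +1: 1, 2, 3, ….
On rifle: r+1=s, i+2=k, f+3=i, l+4=p, e+5=j.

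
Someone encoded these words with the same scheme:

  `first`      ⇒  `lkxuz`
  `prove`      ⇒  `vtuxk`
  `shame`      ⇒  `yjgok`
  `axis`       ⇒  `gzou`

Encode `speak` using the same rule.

yrkcq

It's a Vigenère-style cipher with numeric key [6,2]: position i shifts by key[i mod 2].
On speak: s+6=y, p+2=r, e+6=k, a+2=c, k+6=q.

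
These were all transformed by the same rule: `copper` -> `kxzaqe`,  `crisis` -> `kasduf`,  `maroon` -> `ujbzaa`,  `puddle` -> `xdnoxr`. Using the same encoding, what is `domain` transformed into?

lxwlua

The shift increases by 1 at each position, starting from +8: 8, 9, 10, ….
For domain: d+8=l, o+9=x, m+10=w, a+11=l, i+12=u, n+13=a.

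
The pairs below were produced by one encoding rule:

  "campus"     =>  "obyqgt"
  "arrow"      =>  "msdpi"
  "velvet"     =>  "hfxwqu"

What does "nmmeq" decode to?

Shifts by position in campus: pos 0: c→o (+12), pos 1: a→b (+1), pos 2: m→y (+12), pos 3: p→q (+1) — repeating every 2. The shifts repeat in a cycle of length 2: positions 0,1,… shift by +12, +1, then the pattern repeats.
Decoding nmmeq: n−12=b, m−1=l, m−12=a, e−1=d, q−12=e.

blade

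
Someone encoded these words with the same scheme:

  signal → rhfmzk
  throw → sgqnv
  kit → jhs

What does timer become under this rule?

shldq

Compare letters: s→r is +25, i→h is +25, g→f is +25 — a constant shift. Every letter moves 25 places later in the alphabet, wrapping around z→a.
On timer: t+25=s, i+25=h, m+25=l, e+25=d, r+25=q.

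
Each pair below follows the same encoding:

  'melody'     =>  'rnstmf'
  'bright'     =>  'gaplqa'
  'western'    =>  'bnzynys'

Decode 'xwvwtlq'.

snorkel

Shifts by position in melody: pos 0: m→r (+5), pos 1: e→n (+9), pos 2: l→s (+7), pos 3: o→t (+5), pos 4: d→m (+9), pos 5: y→f (+7) — repeating every 3. A repeating key of period 3 is used — shifts +5, +9, +7 over and over.
Decoding xwvwtlq: x−5=s, w−9=n, v−7=o, w−5=r, t−9=k, l−7=e, q−5=l.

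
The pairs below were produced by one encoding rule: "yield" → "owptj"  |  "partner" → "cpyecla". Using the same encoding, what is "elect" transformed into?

The output letters match the input read backwards, each shifted +11: yield reversed is dleiy. Read the word backwards and shift each letter +11.
For elect: reverse → tcele; then shift: t+11=e, c+11=n, e+11=p, l+11=w, e+11=p.

enpwp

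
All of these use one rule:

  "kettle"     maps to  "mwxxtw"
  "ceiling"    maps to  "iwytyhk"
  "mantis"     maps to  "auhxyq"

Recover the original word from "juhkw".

Treating letters as 0–25, the rule is x ↦ 7x + 20 (mod 26).
Undoing it on juhkw: j(9)→15·(9−20)≡17=r; u(20)→15·(20−20)≡0=a; h(7)→15·(7−20)≡13=n; k(10)→15·(10−20)≡6=g; w(22)→15·(22−20)≡4=e (all mod 26).

range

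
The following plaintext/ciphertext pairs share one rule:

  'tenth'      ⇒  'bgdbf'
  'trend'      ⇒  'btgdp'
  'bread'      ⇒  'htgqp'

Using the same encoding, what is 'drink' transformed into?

ptwde

This is an affine cipher: with a=0,…,z=25, each position x becomes (17x+16) mod 26.
Applying it to drink: d(3)→17·3+16≡15=p; r(17)→17·17+16≡19=t; i(8)→17·8+16≡22=w; n(13)→17·13+16≡3=d; k(10)→17·10+16≡4=e (all mod 26).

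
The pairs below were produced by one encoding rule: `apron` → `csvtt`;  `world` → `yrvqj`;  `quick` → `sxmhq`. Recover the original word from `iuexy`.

grass

The shift increases by 1 at each position, starting from +2: 2, 3, 4, ….
Decoding iuexy: i−2=g, u−3=r, e−4=a, x−5=s, y−6=s.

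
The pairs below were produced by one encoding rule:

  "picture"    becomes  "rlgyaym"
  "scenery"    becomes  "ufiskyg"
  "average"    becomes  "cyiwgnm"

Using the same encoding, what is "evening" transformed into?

gyisouo

In picture: p→r is +2, i→l is +3, c→g is +4, t→y is +5 — the shift increases by 1 each position. Each letter shifts forward by (position + 2), i.e. 2, 3, 4, … — the shift grows by one for each successive letter.
Applying it to evening: e+2=g, v+3=y, e+4=i, n+5=s, i+6=o, n+7=u, g+8=o.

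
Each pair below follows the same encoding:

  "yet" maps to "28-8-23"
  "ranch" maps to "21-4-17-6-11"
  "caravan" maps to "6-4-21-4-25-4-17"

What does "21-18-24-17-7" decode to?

round

y is letter #25 and maps to 28: an offset of 3. Letters become their 1-based position plus 3 (so a→4, b→5, …).
Decoding 21-18-24-17-7: 21→(21−3)÷1=18=r, 18→(18−3)÷1=15=o, 24→(24−3)÷1=21=u, 17→(17−3)÷1=14=n, 7→(7−3)÷1=4=d.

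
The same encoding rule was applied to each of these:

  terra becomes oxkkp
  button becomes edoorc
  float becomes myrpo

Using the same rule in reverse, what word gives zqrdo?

shout

Each letter's alphabet position (a=0..z=25) is mapped through 15·x+15 mod 26 — an affine cipher.
Undoing it on zqrdo: z(25)→7·(25−15)≡18=s; q(16)→7·(16−15)≡7=h; r(17)→7·(17−15)≡14=o; d(3)→7·(3−15)≡20=u; o(14)→7·(14−15)≡19=t (all mod 26).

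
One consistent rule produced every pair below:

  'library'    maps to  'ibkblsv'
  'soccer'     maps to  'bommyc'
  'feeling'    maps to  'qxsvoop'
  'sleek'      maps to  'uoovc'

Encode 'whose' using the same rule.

ocyrg

The output letters match the input read backwards, each shifted +10: library reversed is yrarbil. The word is reversed, then every letter is shifted forward by 10.
For whose: reverse → esohw; then shift: e+10=o, s+10=c, o+10=y, h+10=r, w+10=g.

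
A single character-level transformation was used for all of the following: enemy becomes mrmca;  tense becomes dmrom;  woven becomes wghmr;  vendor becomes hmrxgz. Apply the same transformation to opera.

e(4)→m(12) and n(13)→r(17) fit y≡15x+4 (mod 26); the inverse of 15 mod 26 is 7. Treating letters as 0–25, the rule is x ↦ 15x + 4 (mod 26).
On opera: o(14)→15·14+4≡6=g; p(15)→15·15+4≡21=v; e(4)→15·4+4≡12=m; r(17)→15·17+4≡25=z; a(0)→15·0+4≡4=e (all mod 26).

gvmze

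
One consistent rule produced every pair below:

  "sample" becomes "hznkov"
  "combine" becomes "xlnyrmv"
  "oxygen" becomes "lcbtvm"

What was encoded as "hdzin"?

Each letter is replaced by its mirror in the alphabet: a↔z, b↔y, c↔x, and so on (the Atbash cipher).
Decoding hdzin: h↔s, d↔w, z↔a, i↔r, n↔m.

swarm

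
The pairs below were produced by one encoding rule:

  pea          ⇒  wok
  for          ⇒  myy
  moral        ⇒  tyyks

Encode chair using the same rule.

joksy

The rule splits by letter class: vowels +10, consonants +7.
On chair: c(cons)+7=j, h(cons)+7=o, a(vowel)+10=k, i(vowel)+10=s, r(cons)+7=y.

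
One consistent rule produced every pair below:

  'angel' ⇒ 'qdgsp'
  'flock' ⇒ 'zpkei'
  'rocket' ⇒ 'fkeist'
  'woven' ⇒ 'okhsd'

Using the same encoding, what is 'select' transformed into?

a(0)→q(16) and n(13)→d(3) fit y≡7x+16 (mod 26); the inverse of 7 mod 26 is 15. This is an affine cipher: with a=0,…,z=25, each position x becomes (7x+16) mod 26.
For select: s(18)→7·18+16≡12=m; e(4)→7·4+16≡18=s; l(11)→7·11+16≡15=p; e(4)→7·4+16≡18=s; c(2)→7·2+16≡4=e; t(19)→7·19+16≡19=t (all mod 26).

mspset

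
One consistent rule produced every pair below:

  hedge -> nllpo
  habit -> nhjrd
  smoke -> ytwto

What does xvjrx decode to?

In hedge: h→n is +6, e→l is +7, d→l is +8, g→p is +9 — the shift increases by 1 each position. The shift increases by 1 at each position, starting from +6: 6, 7, 8, ….
Reversing it on xvjrx: x−6=r, v−7=o, j−8=b, r−9=i, x−10=n.

robin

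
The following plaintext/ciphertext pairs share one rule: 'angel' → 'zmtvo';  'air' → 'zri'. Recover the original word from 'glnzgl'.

Each letter is replaced by its mirror in the alphabet: a↔z, b↔y, c↔x, and so on (the Atbash cipher).
Reversing it on glnzgl: g↔t, l↔o, n↔m, z↔a, g↔t, l↔o.

tomato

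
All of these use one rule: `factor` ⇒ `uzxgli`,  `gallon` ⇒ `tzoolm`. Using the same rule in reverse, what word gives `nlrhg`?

Each letter is replaced by its mirror in the alphabet: a↔z, b↔y, c↔x, and so on (the Atbash cipher).
Decoding nlrhg: n↔m, l↔o, r↔i, h↔s, g↔t.

moist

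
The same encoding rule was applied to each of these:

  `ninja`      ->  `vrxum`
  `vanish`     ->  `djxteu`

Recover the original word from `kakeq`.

In ninja: n→v is +8, i→r is +9, n→x is +10, j→u is +11 — the shift increases by 1 each position. The shift increases by 1 at each position, starting from +8: 8, 9, 10, ….
Decoding kakeq: k−8=c, a−9=r, k−10=a, e−11=t, q−12=e.

crate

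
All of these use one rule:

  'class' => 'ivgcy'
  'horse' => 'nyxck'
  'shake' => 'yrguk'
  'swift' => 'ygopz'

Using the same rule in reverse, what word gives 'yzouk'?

Shifts by position in class: pos 0: c→i (+6), pos 1: l→v (+10), pos 2: a→g (+6), pos 3: s→c (+10) — repeating every 2. It's a Vigenère-style cipher with numeric key [6,10]: position i shifts by key[i mod 2].
Undoing it on yzouk: y−6=s, z−10=p, o−6=i, u−10=k, k−6=e.

spike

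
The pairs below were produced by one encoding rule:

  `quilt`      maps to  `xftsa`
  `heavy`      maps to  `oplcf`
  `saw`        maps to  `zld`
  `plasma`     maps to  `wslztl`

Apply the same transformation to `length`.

spunao

The shift depends on letter class: consonant q→x is +7, but vowel u→f is +11. Vowels shift forward by 11 and consonants shift forward by 7.
On length: l(cons)+7=s, e(vowel)+11=p, n(cons)+7=u, g(cons)+7=n, t(cons)+7=a, h(cons)+7=o.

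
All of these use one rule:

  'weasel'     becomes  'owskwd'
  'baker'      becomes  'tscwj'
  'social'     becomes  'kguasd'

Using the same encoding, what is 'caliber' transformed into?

Compare letters: w→o is +18, e→w is +18, a→s is +18 — a constant shift. It's a constant shift of +18 (ROT18).
Applying it to caliber: c+18=u, a+18=s, l+18=d, i+18=a, b+18=t, e+18=w, r+18=j.

usdatwj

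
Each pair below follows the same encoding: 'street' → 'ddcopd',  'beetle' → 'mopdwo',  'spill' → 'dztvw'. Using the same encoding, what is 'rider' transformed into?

Shifts by position in street: pos 0: s→d (+11), pos 1: t→d (+10), pos 2: r→c (+11), pos 3: e→o (+10) — repeating every 2. A repeating key of period 2 is used — shifts +11, +10 over and over.
On rider: r+11=c, i+10=s, d+11=o, e+10=o, r+11=c.

csooc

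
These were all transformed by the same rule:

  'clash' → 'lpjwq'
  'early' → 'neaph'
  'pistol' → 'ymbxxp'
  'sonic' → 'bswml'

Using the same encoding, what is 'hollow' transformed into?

Shifts by position in clash: pos 0: c→l (+9), pos 1: l→p (+4), pos 2: a→j (+9), pos 3: s→w (+4) — repeating every 2. A repeating key of period 2 is used — shifts +9, +4 over and over.
Applying it to hollow: h+9=q, o+4=s, l+9=u, l+4=p, o+9=x, w+4=a.

qsupxa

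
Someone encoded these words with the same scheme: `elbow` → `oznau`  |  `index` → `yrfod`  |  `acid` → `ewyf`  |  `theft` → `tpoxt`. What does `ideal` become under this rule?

yfoez

Each letter's alphabet position (a=0..z=25) is mapped through 9·x+4 mod 26 — an affine cipher.
On ideal: i(8)→9·8+4≡24=y; d(3)→9·3+4≡5=f; e(4)→9·4+4≡14=o; a(0)→9·0+4≡4=e; l(11)→9·11+4≡25=z (all mod 26).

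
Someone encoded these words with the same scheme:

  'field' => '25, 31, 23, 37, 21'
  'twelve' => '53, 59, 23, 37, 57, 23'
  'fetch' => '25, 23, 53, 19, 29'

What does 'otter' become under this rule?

43, 53, 53, 23, 49

f(#6)→25 and i(#9)→31: differences scale by 2, so n = 2·pos + 13. Each letter becomes 2×(its alphabet position, a=1..z=26) + 13.
Applying it to otter: o=15→43, t=20→53, t=20→53, e=5→23, r=18→49.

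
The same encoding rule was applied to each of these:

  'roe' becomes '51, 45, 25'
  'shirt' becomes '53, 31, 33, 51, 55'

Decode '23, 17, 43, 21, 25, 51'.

dancer

r(#18)→51 and o(#15)→45: differences scale by 2, so n = 2·pos + 15. With a=1..z=26, the number is 2·pos + 15.
Undoing it on 23, 17, 43, 21, 25, 51: 23→(23−15)÷2=4=d, 17→(17−15)÷2=1=a, 43→(43−15)÷2=14=n, 21→(21−15)÷2=3=c, 25→(25−15)÷2=5=e, 51→(51−15)÷2=18=r.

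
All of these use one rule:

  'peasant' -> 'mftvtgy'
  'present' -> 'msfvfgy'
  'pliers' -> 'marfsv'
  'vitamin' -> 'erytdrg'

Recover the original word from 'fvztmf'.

p(15)→m(12) and e(4)→f(5) fit y≡3x+19 (mod 26); the inverse of 3 mod 26 is 9. Treating letters as 0–25, the rule is x ↦ 3x + 19 (mod 26).
Undoing it on fvztmf: f(5)→9·(5−19)≡4=e; v(21)→9·(21−19)≡18=s; z(25)→9·(25−19)≡2=c; t(19)→9·(19−19)≡0=a; m(12)→9·(12−19)≡15=p; f(5)→9·(5−19)≡4=e (all mod 26).

escape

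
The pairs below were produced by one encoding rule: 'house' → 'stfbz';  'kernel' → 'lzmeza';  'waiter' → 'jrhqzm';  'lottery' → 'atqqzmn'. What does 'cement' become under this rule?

vzpzeq

h(7)→s(18) and o(14)→t(19) fit y≡15x+17 (mod 26); the inverse of 15 mod 26 is 7. Treating letters as 0–25, the rule is x ↦ 15x + 17 (mod 26).
Applying it to cement: c(2)→15·2+17≡21=v; e(4)→15·4+17≡25=z; m(12)→15·12+17≡15=p; e(4)→15·4+17≡25=z; n(13)→15·13+17≡4=e; t(19)→15·19+17≡16=q (all mod 26).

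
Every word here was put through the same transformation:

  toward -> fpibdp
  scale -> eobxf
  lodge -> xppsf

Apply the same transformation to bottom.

npffpy

The shift depends on letter class: consonant t→f is +12, but vowel o→p is +1. Two shifts are in play — +1 for a/e/i/o/u, +12 for every other letter.
For bottom: b(cons)+12=n, o(vowel)+1=p, t(cons)+12=f, t(cons)+12=f, o(vowel)+1=p, m(cons)+12=y.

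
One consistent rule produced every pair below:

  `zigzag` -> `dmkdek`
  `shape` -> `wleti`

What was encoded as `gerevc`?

canary

It's a constant shift of +4 (ROT4).
Reversing it on gerevc: g−4=c, e−4=a, r−4=n, e−4=a, v−4=r, c−4=y.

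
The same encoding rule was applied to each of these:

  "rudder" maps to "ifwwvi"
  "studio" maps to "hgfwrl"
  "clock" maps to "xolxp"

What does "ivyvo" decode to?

Each pair mirrors across the alphabet (r↔i, u↔f, d↔w): positions sum to 25. Letters are reflected about the middle of the alphabet (position → 25−position): Atbash.
Decoding ivyvo: i↔r, v↔e, y↔b, v↔e, o↔l.

rebel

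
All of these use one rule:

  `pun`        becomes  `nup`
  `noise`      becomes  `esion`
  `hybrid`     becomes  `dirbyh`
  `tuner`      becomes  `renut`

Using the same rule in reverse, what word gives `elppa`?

apple

It's just the letters in reverse order.
Reversing it on elppa: then reverse → apple.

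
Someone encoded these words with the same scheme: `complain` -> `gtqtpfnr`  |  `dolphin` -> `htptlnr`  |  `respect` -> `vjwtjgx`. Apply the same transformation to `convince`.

gtrznrgj

The shift depends on letter class: consonant c→g is +4, but vowel o→t is +5. Two shifts are in play — +5 for a/e/i/o/u, +4 for every other letter.
For convince: c(cons)+4=g, o(vowel)+5=t, n(cons)+4=r, v(cons)+4=z, i(vowel)+5=n, n(cons)+4=r, c(cons)+4=g, e(vowel)+5=j.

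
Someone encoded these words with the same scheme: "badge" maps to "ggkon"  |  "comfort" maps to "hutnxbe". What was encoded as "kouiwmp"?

In badge: b→g is +5, a→g is +6, d→k is +7, g→o is +8 — the shift increases by 1 each position. The shift increases by 1 at each position, starting from +5: 5, 6, 7, ….
Undoing it on kouiwmp: k−5=f, o−6=i, u−7=n, i−8=a, w−9=n, m−10=c, p−11=e.

finance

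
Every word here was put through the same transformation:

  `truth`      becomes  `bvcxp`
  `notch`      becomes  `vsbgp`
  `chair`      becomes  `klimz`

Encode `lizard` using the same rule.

tmhezh

It's a Vigenère-style cipher with numeric key [8,4]: position i shifts by key[i mod 2].
Applying it to lizard: l+8=t, i+4=m, z+8=h, a+4=e, r+8=z, d+4=h.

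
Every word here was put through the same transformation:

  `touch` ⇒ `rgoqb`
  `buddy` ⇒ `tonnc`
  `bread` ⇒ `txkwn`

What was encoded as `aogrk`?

This is an affine cipher: with a=0,…,z=25, each position x becomes (23x+22) mod 26.
Reversing it on aogrk: a(0)→17·(0−22)≡16=q; o(14)→17·(14−22)≡20=u; g(6)→17·(6−22)≡14=o; r(17)→17·(17−22)≡19=t; k(10)→17·(10−22)≡4=e (all mod 26).

quote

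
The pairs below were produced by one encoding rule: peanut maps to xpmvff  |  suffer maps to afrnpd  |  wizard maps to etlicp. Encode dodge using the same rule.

lzpop

Shifts by position in peanut: pos 0: p→x (+8), pos 1: e→p (+11), pos 2: a→m (+12), pos 3: n→v (+8), pos 4: u→f (+11), pos 5: t→f (+12) — repeating every 3. The shifts repeat in a cycle of length 3: positions 0,1,… shift by +8, +11, +12, then the pattern repeats.
For dodge: d+8=l, o+11=z, d+12=p, g+8=o, e+11=p.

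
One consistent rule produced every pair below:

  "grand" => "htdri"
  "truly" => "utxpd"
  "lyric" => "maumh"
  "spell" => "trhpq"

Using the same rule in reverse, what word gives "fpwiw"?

Each letter shifts forward by (position + 1), i.e. 1, 2, 3, … — the shift grows by one for each successive letter.
Reversing it on fpwiw: f−1=e, p−2=n, w−3=t, i−4=e, w−5=r.

enter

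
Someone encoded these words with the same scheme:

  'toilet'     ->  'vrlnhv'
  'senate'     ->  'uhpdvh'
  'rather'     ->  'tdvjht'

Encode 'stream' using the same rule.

The shift depends on letter class: consonant t→v is +2, but vowel o→r is +3. The rule splits by letter class: vowels +3, consonants +2.
Applying it to stream: s(cons)+2=u, t(cons)+2=v, r(cons)+2=t, e(vowel)+3=h, a(vowel)+3=d, m(cons)+2=o.

uvthdo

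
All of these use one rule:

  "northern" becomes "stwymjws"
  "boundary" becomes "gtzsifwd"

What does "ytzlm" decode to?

Compare letters: n→s is +5, o→t is +5, r→w is +5 — a constant shift. It's a constant shift of +5 (ROT5).
Decoding ytzlm: y−5=t, t−5=o, z−5=u, l−5=g, m−5=h.

tough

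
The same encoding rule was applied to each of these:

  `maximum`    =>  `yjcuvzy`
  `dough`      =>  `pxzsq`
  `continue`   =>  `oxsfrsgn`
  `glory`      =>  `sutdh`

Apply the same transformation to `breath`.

najmcm

Shifts by position in maximum: pos 0: m→y (+12), pos 1: a→j (+9), pos 2: x→c (+5), pos 3: i→u (+12), pos 4: m→v (+9), pos 5: u→z (+5) — repeating every 3. The shifts repeat in a cycle of length 3: positions 0,1,… shift by +12, +9, +5, then the pattern repeats.
For breath: b+12=n, r+9=a, e+5=j, a+12=m, t+9=c, h+5=m.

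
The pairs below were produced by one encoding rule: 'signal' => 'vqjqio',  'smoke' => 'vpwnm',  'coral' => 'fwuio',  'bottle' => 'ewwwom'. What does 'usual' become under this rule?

The rule splits by letter class: vowels +8, consonants +3.
Applying it to usual: u(vowel)+8=c, s(cons)+3=v, u(vowel)+8=c, a(vowel)+8=i, l(cons)+3=o.

cvcio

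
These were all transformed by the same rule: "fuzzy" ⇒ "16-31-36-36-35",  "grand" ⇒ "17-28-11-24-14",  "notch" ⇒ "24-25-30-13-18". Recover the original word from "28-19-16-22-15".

f is letter #6 and maps to 16: an offset of 10. The number is (letter's place in the alphabet, a=1) + 10.
Undoing it on 28-19-16-22-15: 28→(28−10)÷1=18=r, 19→(19−10)÷1=9=i, 16→(16−10)÷1=6=f, 22→(22−10)÷1=12=l, 15→(15−10)÷1=5=e.

rifle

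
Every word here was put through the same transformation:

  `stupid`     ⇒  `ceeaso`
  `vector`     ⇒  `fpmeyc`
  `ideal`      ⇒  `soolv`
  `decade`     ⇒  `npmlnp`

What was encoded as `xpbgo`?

nerve

Shifts by position in stupid: pos 0: s→c (+10), pos 1: t→e (+11), pos 2: u→e (+10), pos 3: p→a (+11) — repeating every 2. It's a Vigenère-style cipher with numeric key [10,11]: position i shifts by key[i mod 2].
Reversing it on xpbgo: x−10=n, p−11=e, b−10=r, g−11=v, o−10=e.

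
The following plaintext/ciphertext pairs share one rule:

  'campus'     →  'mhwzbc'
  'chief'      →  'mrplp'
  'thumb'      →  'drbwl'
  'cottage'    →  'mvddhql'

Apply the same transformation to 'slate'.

The shift depends on letter class: consonant c→m is +10, but vowel a→h is +7. Two shifts are in play — +7 for a/e/i/o/u, +10 for every other letter.
On slate: s(cons)+10=c, l(cons)+10=v, a(vowel)+7=h, t(cons)+10=d, e(vowel)+7=l.

cvhdl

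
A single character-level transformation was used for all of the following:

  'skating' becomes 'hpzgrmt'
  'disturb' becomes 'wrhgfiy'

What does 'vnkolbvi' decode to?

Letters are reflected about the middle of the alphabet (position → 25−position): Atbash.
Decoding vnkolbvi: v↔e, n↔m, k↔p, o↔l, l↔o, b↔y, v↔e, i↔r.

employer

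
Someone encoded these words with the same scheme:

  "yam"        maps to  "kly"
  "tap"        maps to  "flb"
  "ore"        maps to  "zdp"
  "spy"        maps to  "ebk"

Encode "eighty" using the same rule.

ptstfk

The rule splits by letter class: vowels +11, consonants +12.
For eighty: e(vowel)+11=p, i(vowel)+11=t, g(cons)+12=s, h(cons)+12=t, t(cons)+12=f, y(cons)+12=k.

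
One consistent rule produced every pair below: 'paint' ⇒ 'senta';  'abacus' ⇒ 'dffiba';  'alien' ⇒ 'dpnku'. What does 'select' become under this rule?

viqkjb

In paint: p→s is +3, a→e is +4, i→n is +5, n→t is +6 — the shift increases by 1 each position. Letter i (0-indexed) is shifted by i+3, so successive shifts are 3, 4, 5, ….
For select: s+3=v, e+4=i, l+5=q, e+6=k, c+7=j, t+8=b.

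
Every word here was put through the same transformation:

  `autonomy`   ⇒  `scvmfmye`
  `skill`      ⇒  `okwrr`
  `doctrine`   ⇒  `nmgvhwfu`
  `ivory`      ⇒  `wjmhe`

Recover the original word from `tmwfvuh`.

pointer

Treating letters as 0–25, the rule is x ↦ 7x + 18 (mod 26).
Decoding tmwfvuh: t(19)→15·(19−18)≡15=p; m(12)→15·(12−18)≡14=o; w(22)→15·(22−18)≡8=i; f(5)→15·(5−18)≡13=n; v(21)→15·(21−18)≡19=t; u(20)→15·(20−18)≡4=e; h(7)→15·(7−18)≡17=r (all mod 26).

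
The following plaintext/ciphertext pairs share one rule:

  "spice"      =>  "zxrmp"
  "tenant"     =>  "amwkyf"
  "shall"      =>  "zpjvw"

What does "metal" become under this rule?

tmckw

The shift increases by 1 at each position, starting from +7: 7, 8, 9, ….
Applying it to metal: m+7=t, e+8=m, t+9=c, a+10=k, l+11=w.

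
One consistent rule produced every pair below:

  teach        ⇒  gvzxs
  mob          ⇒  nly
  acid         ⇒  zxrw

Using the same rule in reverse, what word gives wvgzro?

Each pair mirrors across the alphabet (t↔g, e↔v, a↔z): positions sum to 25. Letters are reflected about the middle of the alphabet (position → 25−position): Atbash.
Decoding wvgzro: w↔d, v↔e, g↔t, z↔a, r↔i, o↔l.

detail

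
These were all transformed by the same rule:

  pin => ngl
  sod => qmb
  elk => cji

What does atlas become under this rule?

yrjyq

Compare letters: p→n is +24, i→g is +24, n→l is +24 — a constant shift. Each letter is shifted forward by 24 in the alphabet (a Caesar shift of +24).
Applying it to atlas: a+24=y, t+24=r, l+24=j, a+24=y, s+24=q.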